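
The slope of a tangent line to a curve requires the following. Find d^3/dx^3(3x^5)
Apply power rule 3 times:
d^1: 15x^4
d^2: 60x^3
d^3: 180x^2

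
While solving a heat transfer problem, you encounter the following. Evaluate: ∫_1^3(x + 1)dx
Step 1: Find antiderivative F(x) = (1/2)x^2+x
Step 2: F(3) - F(1) = 15/2 - (3/2) = 6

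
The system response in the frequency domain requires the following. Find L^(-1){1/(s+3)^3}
L^(-1){1/(s-a)^n} = t^(n-1)·e^(at)/(n-1)!
Here a = -3, n = 3: t^2·e^(-3t)/2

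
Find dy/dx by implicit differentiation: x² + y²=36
Differentiate both sides: 2x+2y·(dy/dx)=0
Solve: dy/dx=-2x/(2y)=-x/y

Answer: dy/dx=-x/y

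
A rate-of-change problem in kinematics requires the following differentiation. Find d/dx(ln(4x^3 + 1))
Chain rule: d/dx[ln(u)]=u'/u where u=4x^3+1
u'=12x^2

Answer: (12x^2)/(4x^3+1)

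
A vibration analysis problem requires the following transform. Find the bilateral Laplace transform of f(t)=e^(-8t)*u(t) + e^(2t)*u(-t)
For e^(-8t) * u(t): L=1/(s + 8), Re(s) > -8
For e^(2t) * u(-t): L=-1/(s-2), Re(s) < 2
Combined: F(s)=1/(s + 8) - 1/(s-2), -8 < Re(s) < 2

Answer: 1/(s + 8) - 1/(s-2), ROC: -8 < Re(s) < 2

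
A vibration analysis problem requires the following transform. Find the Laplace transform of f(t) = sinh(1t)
L{sinh(at)} = a/(s²-a²)
L{sinh(1t)} = 1/(s²-1)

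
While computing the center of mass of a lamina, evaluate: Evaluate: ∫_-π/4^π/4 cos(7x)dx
Antiderivative: sin(7x)/7
Evaluate at bounds: [sin(7·π/4)/7] - [sin(7·-π/4)/7]
= ((-√2/2) - (√2/2))/7 = -√2/7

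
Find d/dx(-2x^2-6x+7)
Power rule: d/dx(ax^n) = n·a·x^(n-1)
Term by term: -4·x - 6

Answer: -4x - 6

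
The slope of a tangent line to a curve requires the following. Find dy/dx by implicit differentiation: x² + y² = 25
Differentiate both sides: 2x+2y·(dy/dx)=0
Solve: dy/dx=-2x/(2y)=-x/y

Answer: dy/dx=-x/y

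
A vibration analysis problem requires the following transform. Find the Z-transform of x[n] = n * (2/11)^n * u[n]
Using the property Z{n * a^n * u[n]} = az/(z-a)^2
With a = 2/11: X(z) = (2/11)z/(z - 2/11)^2, |z| > 2/11

Answer: (2/11)z/(z - 2/11)^2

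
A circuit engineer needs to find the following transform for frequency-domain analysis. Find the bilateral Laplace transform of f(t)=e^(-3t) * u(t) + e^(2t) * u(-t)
For e^(-3t) * u(t): L = 1/(s+3), Re(s) > -3
For e^(2t) * u(-t): L = -1/(s-2), Re(s) < 2
Combined: F(s) = 1/(s+3)-1/(s-2), -3 < Re(s) < 2

Answer: 1/(s+3)-1/(s-2), ROC: -3 < Re(s) < 2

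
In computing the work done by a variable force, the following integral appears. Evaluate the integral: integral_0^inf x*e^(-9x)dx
This is a Gamma integral. Substitute u=9x (du=9 dx):
integral_0^inf x*e^(-9x) dx=(1/9^2) integral_0^inf u^1*e^(-u) du
=Gamma(2)/9^2=1!/9^2=1/81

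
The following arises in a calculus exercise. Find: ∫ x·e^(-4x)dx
Integration by parts: u=x, dv=e^(-4x) dx
du=dx, v=e^(-4x)/(-4)
=x·e^(-4x)/(-4) - ∫ e^(-4x)/(-4) dx
=x·e^(-4x)/(-4) - e^(-4x)/16 + C

Answer: e^(-4x)(x/(-4) - 1/16) + C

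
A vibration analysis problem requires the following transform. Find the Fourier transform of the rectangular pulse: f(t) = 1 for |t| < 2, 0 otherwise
F(omega) = integral from -2 to 2 of e^(-j * omega * t) dt
= 2 * sin(2 * omega)/omega = 4 * sinc(2 * omega/pi)

Answer: 2 * sin(2 * omega)/omega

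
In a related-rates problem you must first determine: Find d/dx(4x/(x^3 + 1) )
Quotient rule: (f/g)'=(f'g - fg')/g²
f=4x, f'=4
g=x^3 + 1, g'=3x^2

Answer: (4·(x^3 + 1) - 12x^3)/(x^3 + 1)²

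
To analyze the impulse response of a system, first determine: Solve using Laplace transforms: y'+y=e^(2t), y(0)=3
Take L: sY - 3+Y = 1/(s-2)
Y(s+1) = 1/(s-2)+3
Y = 1/((s-2)(s+1))+3/(s+1)
Partial fractions: 1/((s-2)(s+1)) = (1/3)/(s-2) - (1/3)/(s+1)
So Y = (1/3)/(s-2)+(8/3)/(s+1)
Inverse Laplace transform (L^(-1){1/(s-2)} = e^(2t), L^(-1){1/(s+1)} = e^(-t)):

Answer: y(t) = (1/3)·e^(2t)+(8/3)·e^(-t)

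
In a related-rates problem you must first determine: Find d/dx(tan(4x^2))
Chain rule: d/dx[tan(u)]=sec²(u)·u' where u=4x^2
u'=8x

Answer: 8x·sec²(4x^2)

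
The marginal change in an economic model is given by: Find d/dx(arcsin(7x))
d/dx[arcsin(u)] = u'/√(1-u²), u = 7x, u' = 7

Answer: 7/√(1-49x²)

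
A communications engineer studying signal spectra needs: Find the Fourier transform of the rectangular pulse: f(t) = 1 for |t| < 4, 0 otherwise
F(omega)=integral from -4 to 4 of e^(-j * omega * t) dt
=2 * sin(4 * omega)/omega=8 * sinc(4 * omega/pi)

Answer: 2 * sin(4 * omega)/omega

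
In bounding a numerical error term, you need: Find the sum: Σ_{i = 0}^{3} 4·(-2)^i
Geometric series: S=a(1 - r^n)/(1 - r)
a=4, r=-2, n=4
S=4(1-16)/3=-20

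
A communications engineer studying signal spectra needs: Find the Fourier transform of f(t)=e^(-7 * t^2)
The Fourier transform of a Gaussian e^(-a * t^2) is sqrt(pi/a) * e^(-omega^2/(4a)).
With a = 7: F(omega) = sqrt(pi/7) * e^(-omega^2/28)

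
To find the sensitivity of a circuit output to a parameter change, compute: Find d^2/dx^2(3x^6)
Apply power rule 2 times:
d^1: 18x^5
d^2: 90x^4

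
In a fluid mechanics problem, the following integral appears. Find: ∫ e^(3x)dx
Since d/dx[e^(3x)] = 3e^(3x), we get 1/3 e^(3x)+C

Answer: (1/3)e^(3x)+C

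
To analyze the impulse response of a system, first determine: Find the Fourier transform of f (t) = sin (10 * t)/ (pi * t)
sin(W*t)/(pi*t) = (W/pi)*sinc(W*t/pi) is the impulse response of the ideal low-pass filter with cutoff W (here W = 10).
Its Fourier transform is a rectangular function:
F(omega) = 1 for |omega| < 10, 0 otherwise

Answer: rect(omega/20) [i.e., 1 for |omega| < 10, 0 otherwise]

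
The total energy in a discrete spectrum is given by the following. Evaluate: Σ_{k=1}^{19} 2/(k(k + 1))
Partial fractions: 2/(k(k+1))=2/k - 2/(k+1)
Telescoping sum: 2(1-1/20)=2·19/20

Answer: 19/10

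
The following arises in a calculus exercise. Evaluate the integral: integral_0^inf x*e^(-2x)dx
This is a Gamma integral. Substitute u = 2x (du = 2 dx):
integral_0^inf x*e^(-2x) dx = (1/2^2) integral_0^inf u^1*e^(-u) du
= Gamma(2)/2^2 = 1!/2^2 = 1/4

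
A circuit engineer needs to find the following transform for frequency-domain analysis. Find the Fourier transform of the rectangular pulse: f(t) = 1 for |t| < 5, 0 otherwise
F(omega)=integral from -5 to 5 of e^(-j * omega * t) dt
=2 * sin(5 * omega)/omega=10 * sinc(5 * omega/pi)

Answer: 2 * sin(5 * omega)/omega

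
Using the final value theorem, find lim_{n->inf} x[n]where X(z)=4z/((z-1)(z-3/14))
Final value theorem: lim x[n] = lim_{z->1} (z-1) * X(z)
(z-1) * X(z) = 4z/(z-3/14)
As z->1: 4/(1 - 3/14) = 4/(11/14) = 56/11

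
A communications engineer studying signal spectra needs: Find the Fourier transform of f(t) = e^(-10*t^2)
The Fourier transform of a Gaussian e^(-a*t^2) is sqrt(pi/a)*e^(-omega^2/(4a)).
With a=10: F(omega)=sqrt(pi/10)*e^(-omega^2/40)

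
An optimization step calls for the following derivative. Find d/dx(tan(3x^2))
Chain rule: d/dx[tan(u)] = sec²(u)·u' where u = 3x^2
u' = 6x

Answer: 6x·sec²(3x^2)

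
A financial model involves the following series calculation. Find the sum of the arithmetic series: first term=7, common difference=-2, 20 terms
Last term: a_n=7+(20-1)·-2=-31
Sum=n(a_1+a_n)/2=20(7+(-31))/2=-240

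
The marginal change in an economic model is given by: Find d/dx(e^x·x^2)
Product rule: (fg)'=f'g + fg'
f=e^x, f'=e^x
g=x^2, g'=2x

Answer: e^x·x^2 + 2·e^x·x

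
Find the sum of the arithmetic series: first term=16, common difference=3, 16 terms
Last term: a_n = 16 + (16 - 1)·3 = 61
Sum = n(a_1 + a_n)/2 = 16(16 + 61)/2 = 616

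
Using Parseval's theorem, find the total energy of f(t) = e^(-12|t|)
Parseval's theorem: E=integral |f(t)|^2 dt=(1/2pi) integral |F(omega)|^2 domega
E=integral_{-inf}^{inf} e^(-24|t|) dt=2 * integral_0^inf e^(-24t) dt=2/(2 * 12)=1/12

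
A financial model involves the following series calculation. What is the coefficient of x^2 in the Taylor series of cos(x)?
cos(x) = Σ (-1)^k x^(2k)/(2k)!
For x^2: (-1)^1/2! = -1/2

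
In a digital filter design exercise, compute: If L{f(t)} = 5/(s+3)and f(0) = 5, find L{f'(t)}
L{f'(t)}=s·F(s) - f(0)=5s/(s + 3) - 5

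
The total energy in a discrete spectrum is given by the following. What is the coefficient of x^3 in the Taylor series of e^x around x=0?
Taylor series of e^x=Σ x^n/n!
Coefficient of x^3=1/3!=1/6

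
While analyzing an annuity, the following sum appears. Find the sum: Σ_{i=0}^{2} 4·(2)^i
Geometric series: S = a(1 - r^n)/(1 - r)
a = 4, r = 2, n = 3
S = 4(1 - 8)/-1 = 28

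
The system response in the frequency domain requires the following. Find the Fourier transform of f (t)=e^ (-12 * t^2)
The Fourier transform of a Gaussian e^(-a * t^2) is sqrt(pi/a) * e^(-omega^2/(4a)).
With a=12: F(omega)=sqrt(pi/12) * e^(-omega^2/48)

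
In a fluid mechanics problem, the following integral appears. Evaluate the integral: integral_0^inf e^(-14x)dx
integral_0^inf e^(-14x) dx=[-1/14*e^(-14x)]_0^inf
=0 - (-1/14)=1/14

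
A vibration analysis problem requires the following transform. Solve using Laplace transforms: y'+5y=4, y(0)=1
Take L of both sides: sY(s) - 1 + 5Y(s)=4/s
Y(s)(s + 5)=4/s + 1
Y(s)=4/(s(s + 5)) + 1/(s + 5)
Partial fractions: 4/(s(s + 5))=(4/5)/s - (4/5)/(s + 5)
So Y(s)=(4/5)/s + (1/5)/(s + 5)
Inverse transform (L^(-1){1/s}=1, L^(-1){1/(s + 5)}=e^(-5t)):

Answer: y(t)=4/5 + (1/5)·e^(-5t)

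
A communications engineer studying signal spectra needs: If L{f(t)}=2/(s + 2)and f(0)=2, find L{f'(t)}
L{f'(t)} = s·F(s) - f(0) = 2s/(s+2)-2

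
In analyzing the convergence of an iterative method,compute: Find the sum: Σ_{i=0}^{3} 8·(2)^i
Geometric series: S = a(1 - r^n)/(1 - r)
a = 8, r = 2, n = 4
S = 8(1-16)/-1 = 120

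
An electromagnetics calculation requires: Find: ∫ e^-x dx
Since d/dx[e^-x]=- e^-x, we get -1e^-x+C

Answer: -e^-x+C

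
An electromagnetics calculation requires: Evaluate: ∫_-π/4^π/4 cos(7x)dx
Antiderivative: sin(7x)/7
Evaluate at bounds: [sin(7·π/4)/7] - [sin(7·-π/4)/7]
=((-√2/2) - (√2/2))/7=-√2/7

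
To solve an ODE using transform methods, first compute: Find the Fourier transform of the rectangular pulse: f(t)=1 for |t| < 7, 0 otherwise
F(omega)=integral from -7 to 7 of e^(-j * omega * t) dt
=2 * sin(7 * omega)/omega=14 * sinc(7 * omega/pi)

Answer: 2 * sin(7 * omega)/omega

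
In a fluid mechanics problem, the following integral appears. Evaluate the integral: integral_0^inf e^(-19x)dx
integral_0^inf e^(-19x) dx=[-1/19*e^(-19x)]_0^inf
=0 - (-1/19)=1/19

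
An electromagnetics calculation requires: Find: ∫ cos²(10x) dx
Using identity cos²(u)=(1 + cos(2u))/2:
∫ (1 + cos(20x))/2 dx=x/2 + sin(20x)/40 + C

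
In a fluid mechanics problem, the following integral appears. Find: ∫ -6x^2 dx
Using power rule: ∫ -6x^2 dx = -6/3 x^3 + C = -2x^3 + C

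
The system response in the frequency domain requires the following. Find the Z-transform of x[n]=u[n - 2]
Using the time-shift property: Z{u[n-2]}=z^(-2) * z/(z-1)
=z^(-1)/(z-1)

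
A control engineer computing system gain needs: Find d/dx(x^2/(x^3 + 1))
Quotient rule: (f/g)' = (f'g - fg')/g²
f = x^2, f' = 2x
g = x^3+1, g' = 3x^2

Answer: (2x·(x^3+1)-3x^4)/(x^3+1)²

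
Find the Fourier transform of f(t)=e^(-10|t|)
Using the standard pair: F{e^(-a|t|)}=2a/(a^2 + omega^2)
With a=10: F(omega)=20/(100 + omega^2)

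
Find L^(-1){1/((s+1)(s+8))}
Partial fractions: 1/((s + 1)(s + 8)) = A/(s + 1) + B/(s + 8)
Cover-up: A = 1/(s + 8)|_{s = -1} = 1/7; B = 1/(s + 1)|_{s = -8} = -1/7
L^(-1) = (1/7)e^(-t) - (1/7)e^(-8t)

Answer: (1/7)(e^(-t) - e^(-8t))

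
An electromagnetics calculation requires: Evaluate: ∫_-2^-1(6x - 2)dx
Step 1: Find antiderivative F(x)=3x^2-2x
Step 2: F(-1) - F(-2)=5 - (16)=-11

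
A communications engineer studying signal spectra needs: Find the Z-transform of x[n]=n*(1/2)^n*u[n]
Using the property Z{n * a^n * u[n]} = az/(z-a)^2
With a = 1/2: X(z) = (1/2)z/(z - 1/2)^2, |z| > 1/2

Answer: (1/2)z/(z - 1/2)^2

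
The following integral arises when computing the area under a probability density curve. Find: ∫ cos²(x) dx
Using identity cos²(u) = (1 + cos(2u))/2:
∫ (1 + cos(2x))/2 dx = x/2 + sin(2x)/4 + C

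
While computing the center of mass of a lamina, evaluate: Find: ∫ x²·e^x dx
Integration by parts twice:
First: u=x², dv=e^x dx => x²e^x - 2∫ xe^x dx
Second: u=x, dv=e^x dx => xe^x - e^x
Combining: x²e^x - 2xe^x + 2e^x + C

Answer: e^x(x² - 2x + 2) + C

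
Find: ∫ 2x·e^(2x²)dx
Let u = 2x², du = 4x dx
∫ (1/2)e^u du = e^u/2 + C

Answer: e^(2x²)/2 + C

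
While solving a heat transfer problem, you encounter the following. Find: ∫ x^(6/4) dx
Power rule: ∫ x^(3/2) dx = x^(5/2)/(5/2) + C

Answer: (2/5)·x^(5/2) + C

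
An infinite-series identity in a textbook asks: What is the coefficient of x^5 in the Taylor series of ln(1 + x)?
ln(1 + x)=Σ (-1)^(n + 1) x^n/n
Coefficient of x^5=(-1)^6/5=1/5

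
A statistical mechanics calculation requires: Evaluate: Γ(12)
Γ(n) = (n-1)! for positive integers
Γ(12) = 11! = 39916800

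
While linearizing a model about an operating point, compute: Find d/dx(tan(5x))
Chain rule: d/dx[tan(u)]=sec²(u)·u' where u=5x
u'=5

Answer: 5·sec²(5x)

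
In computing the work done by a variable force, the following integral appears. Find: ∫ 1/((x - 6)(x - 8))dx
Partial fractions: 1/((x-6)(x-8))=A/(x-6)+B/(x-8)
A=-1/2, B=1/2
∫ [-1/2· 1/(x-6)+1/2· 1/(x-8)] dx
=(1/2)[ln|x-8| - ln|x-6|]+C

Answer: (1/2)·ln|(x-8)/(x-6)|+C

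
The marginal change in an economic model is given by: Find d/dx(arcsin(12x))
d/dx[arcsin(u)] = u'/√(1-u²), u = 12x, u' = 12

Answer: 12/√(1 - 144x²)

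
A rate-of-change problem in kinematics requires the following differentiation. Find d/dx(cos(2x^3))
Chain rule: d/dx[cos(u)] = -sin(u)·u' where u = 2x^3
u' = 6x^2

Answer: -6x^2·sin(2x^3)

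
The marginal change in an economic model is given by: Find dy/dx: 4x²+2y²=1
Differentiate: 8x + 4y·(dy/dx) = 0
dy/dx = -8x/(4y) = -2·(x/y)

Answer: dy/dx = -2·(x/y)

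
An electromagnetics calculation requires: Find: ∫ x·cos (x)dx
By parts: u=x, dv=cos(x) dx
du=dx, v=sin(x)
=x·sin(x)+cos(x)+C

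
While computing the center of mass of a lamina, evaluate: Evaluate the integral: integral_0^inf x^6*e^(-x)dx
This is a Gamma integral. Substitute u=1x:
integral_0^inf x^6*e^(-x) dx=(1/1^7) integral_0^inf u^6*e^(-u) du
=Gamma(7)/1^7=6!/1^7=720/1

Answer: 720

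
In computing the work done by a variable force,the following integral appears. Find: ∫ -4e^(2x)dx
Since d/dx[e^(2x)]=2e^(2x), we get -2 e^(2x) + C

Answer: -2e^(2x) + C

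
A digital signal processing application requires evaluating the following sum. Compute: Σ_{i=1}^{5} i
Using formula: Σ i^1 = n(n+1)/2 = 5·6/2 = 15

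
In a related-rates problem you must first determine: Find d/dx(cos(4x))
Chain rule: d/dx[cos(u)]=-sin(u)·u' where u=4x
u'=4

Answer: -4·sin(4x)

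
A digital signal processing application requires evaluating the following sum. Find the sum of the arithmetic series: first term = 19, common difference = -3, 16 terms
Last term: a_n = 19+(16-1)·-3 = -26
Sum = n(a_1+a_n)/2 = 16(19+(-26))/2 = -56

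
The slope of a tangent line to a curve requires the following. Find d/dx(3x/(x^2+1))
Quotient rule: (f/g)'=(f'g - fg')/g²
f=3x, f'=3
g=x^2 + 1, g'=2x

Answer: (3·(x^2 + 1) - 6x^2)/(x^2 + 1)²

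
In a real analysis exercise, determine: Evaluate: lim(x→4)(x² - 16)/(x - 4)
Factor: (x² - 16)=(x-4)(x+4)
Cancel (x-4): lim(x→4) (x+4)=8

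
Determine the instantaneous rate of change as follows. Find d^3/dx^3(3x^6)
Apply power rule 3 times:
d^1: 18x^5
d^2: 90x^4
d^3: 360x^3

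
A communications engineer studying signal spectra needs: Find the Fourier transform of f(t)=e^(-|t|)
Using the standard pair: F{e^(-a|t|)}=2a/(a^2 + omega^2)
With a=1: F(omega)=2/(1 + omega^2)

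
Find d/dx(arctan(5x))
d/dx[arctan(u)] = u'/(1+u²), u = 5x, u' = 5

Answer: 5/(1+25x²)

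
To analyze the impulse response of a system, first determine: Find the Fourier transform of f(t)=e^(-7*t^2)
The Fourier transform of a Gaussian e^(-a * t^2) is sqrt(pi/a) * e^(-omega^2/(4a)).
With a=7: F(omega)=sqrt(pi/7) * e^(-omega^2/28)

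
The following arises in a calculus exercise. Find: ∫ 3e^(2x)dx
Since d/dx[e^(2x)] = 2e^(2x), we get 3/2 e^(2x)+C

Answer: (3/2)e^(2x)+C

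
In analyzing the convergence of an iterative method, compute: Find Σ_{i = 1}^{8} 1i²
=1·n(n + 1)(2n + 1)/6=1·8·9·17/6=204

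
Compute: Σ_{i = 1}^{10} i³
Using formula: Σ i^3 = [n(n + 1)/2]² = [10·11/2]² = 3025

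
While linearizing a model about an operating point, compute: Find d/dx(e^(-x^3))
Chain rule: d/dx[e^u]=e^u · u' where u=-x^3
u'=-3x^2

Answer: -3x^2·e^(-x^3)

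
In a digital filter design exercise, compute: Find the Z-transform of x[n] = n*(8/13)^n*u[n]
Using the property Z{n*a^n*u[n]} = az/(z-a)^2
With a = 8/13: X(z) = (8/13)z/(z - 8/13)^2, |z| > 8/13

Answer: (8/13)z/(z - 8/13)^2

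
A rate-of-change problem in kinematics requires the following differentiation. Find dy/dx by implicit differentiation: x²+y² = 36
Differentiate both sides: 2x + 2y·(dy/dx)=0
Solve: dy/dx=-2x/(2y)=-x/y

Answer: dy/dx=-x/y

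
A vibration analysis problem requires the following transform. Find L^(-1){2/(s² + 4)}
L^(-1){w/(s²+w²)} = sin(wt)
Here w = 2

Answer: sin(2t)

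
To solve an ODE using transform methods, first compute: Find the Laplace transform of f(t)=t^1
L{t^n} = n!/s^(n + 1)
L{t^1} = 1!/s^2 = 1/s^2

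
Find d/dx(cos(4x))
Chain rule: d/dx[cos(u)] = -sin(u)·u' where u = 4x
u' = 4

Answer: -4·sin(4x)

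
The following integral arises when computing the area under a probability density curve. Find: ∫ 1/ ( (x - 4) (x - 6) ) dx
Partial fractions: 1/((x-4)(x-6))=A/(x-4)+B/(x-6)
A=-1/2, B=1/2
∫ [-1/2· 1/(x-4)+1/2· 1/(x-6)] dx
=(1/2)[ln|x-6| - ln|x-4|]+C

Answer: (1/2)·ln|(x-6)/(x-4)|+C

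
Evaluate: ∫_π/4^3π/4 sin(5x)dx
Antiderivative: -cos(5x)/5
Evaluate at bounds: [-cos(5·3π/4)/5] - [-cos(5·π/4)/5]
= (-(√2/2) + (-√2/2))/5 = -√2/5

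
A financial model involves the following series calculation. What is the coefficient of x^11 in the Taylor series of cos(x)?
cos(x) has only even powers. Coefficient of x^11 = 0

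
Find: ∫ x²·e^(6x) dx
Integration by parts twice:
First: u=x², dv=e^(6x) dx => x²e^(6x)/6 - (2/6)∫ xe^(6x) dx
Second (∫ xe^(6x) dx): xe^(6x)/6 - e^(6x)/36
Combining: e^(6x)(x²/6-2x/36+2/216)+C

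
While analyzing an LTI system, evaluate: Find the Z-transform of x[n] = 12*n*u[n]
Z{n*u[n]}=z/(z-1)^2
By linearity: Z{12*n*u[n]}=12z/(z-1)^2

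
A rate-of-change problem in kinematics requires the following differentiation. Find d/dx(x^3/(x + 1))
Quotient rule: (f/g)'=(f'g - fg')/g²
f=x^3, f'=3x^2
g=x+1, g'=1

Answer: (3x^2·(x+1) - x^3)/(x+1)²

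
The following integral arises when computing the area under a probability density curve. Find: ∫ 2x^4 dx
Using power rule: ∫ 2x^4 dx = 2/5 x^5 + C = (2/5)x^5 + C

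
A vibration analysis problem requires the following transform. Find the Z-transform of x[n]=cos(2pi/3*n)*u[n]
Z{cos(w0*n)*u[n]} = z(z - cos(w0))/(z^2 - 2z*cos(w0) + 1)
With w0 = 2pi/3: X(z) = z(z - cos(2pi/3))/(z^2 - 2z*cos(2pi/3) + 1)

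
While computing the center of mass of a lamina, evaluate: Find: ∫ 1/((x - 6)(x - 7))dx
Partial fractions: 1/((x-6)(x-7)) = A/(x-6) + B/(x-7)
A = -1, B = 1
∫ [-1· 1/(x-6) + 1· 1/(x-7)] dx
= (1)[ln|x-7| - ln|x-6|] + C

Answer: ln|(x-7)/(x-6)| + C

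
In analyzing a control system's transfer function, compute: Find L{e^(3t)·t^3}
First shifting: L{e^(at)f(t)}=F(s-a)
L{t^3}=6/s^4
Shift s → s-3: 6/(s-3)^4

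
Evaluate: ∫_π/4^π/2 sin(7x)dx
Antiderivative: -cos(7x)/7
Evaluate at bounds: [-cos(7·π/2)/7] - [-cos(7·π/4)/7]
= (-(0)+(√2/2))/7 = √2/14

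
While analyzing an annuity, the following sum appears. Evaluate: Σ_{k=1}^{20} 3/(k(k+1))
Partial fractions: 3/(k(k + 1))=3/k - 3/(k + 1)
Telescoping sum: 3(1 - 1/21)=3·20/21

Answer: 20/7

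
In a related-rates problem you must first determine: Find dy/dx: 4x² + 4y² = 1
Differentiate: 8x+8y·(dy/dx)=0
dy/dx=-8x/(8y)=-1·(x/y)

Answer: dy/dx=-1·(x/y)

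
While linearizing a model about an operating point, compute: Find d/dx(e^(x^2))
Chain rule: d/dx[e^u]=e^u · u' where u=x^2
u'=2x

Answer: 2x·e^(x^2)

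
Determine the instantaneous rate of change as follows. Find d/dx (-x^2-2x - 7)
Power rule: d/dx(ax^n)=n·a·x^(n-1)
Term by term: -2·x - 2

Answer: -2x - 2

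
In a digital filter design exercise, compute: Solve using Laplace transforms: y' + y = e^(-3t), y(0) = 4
Take L: sY - 4 + Y=1/(s + 3)
Y(s + 1)=1/(s + 3) + 4
Y=1/((s + 3)(s + 1)) + 4/(s + 1)
Partial fractions: 1/((s + 3)(s + 1))=-(1/2)/(s + 3) + (1/2)/(s + 1)
So Y=-(1/2)/(s + 3) + (9/2)/(s + 1)
Inverse Laplace transform (L^(-1){1/(s + 3)}=e^(-3t), L^(-1){1/(s + 1)}=e^(-t)):

Answer: y(t)=(-1/2)·e^(-3t) + (9/2)·e^(-t)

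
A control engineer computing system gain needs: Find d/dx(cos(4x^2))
Chain rule: d/dx[cos(u)] = -sin(u)·u' where u = 4x^2
u' = 8x

Answer: -8x·sin(4x^2)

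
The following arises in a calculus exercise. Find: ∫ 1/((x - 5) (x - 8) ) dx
Partial fractions: 1/((x-5)(x-8))=A/(x-5) + B/(x-8)
A=-1/3, B=1/3
∫ [-1/3· 1/(x-5) + 1/3· 1/(x-8)] dx
=(1/3)[ln|x-8| - ln|x-5|] + C

Answer: (1/3)·ln|(x-8)/(x-5)| + C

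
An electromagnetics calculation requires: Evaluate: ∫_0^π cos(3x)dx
Antiderivative: sin(3x)/3
Evaluate at bounds: [sin(3·π)/3] - [sin(3·0)/3]
= ((0) - (0))/3 = 0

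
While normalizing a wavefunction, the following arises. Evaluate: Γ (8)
Γ(n)=(n-1)! for positive integers
Γ(8)=7!=5040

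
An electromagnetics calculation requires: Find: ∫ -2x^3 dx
Using power rule: ∫ -2x^3 dx=-2/4 x^4+C=(-1/2)x^4+C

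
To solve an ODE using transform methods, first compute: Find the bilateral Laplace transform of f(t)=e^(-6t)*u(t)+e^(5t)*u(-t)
For e^(-6t) * u(t): L=1/(s + 6), Re(s) > -6
For e^(5t) * u(-t): L=-1/(s-5), Re(s) < 5
Combined: F(s)=1/(s + 6) - 1/(s-5), -6 < Re(s) < 5

Answer: 1/(s + 6) - 1/(s-5), ROC: -6 < Re(s) < 5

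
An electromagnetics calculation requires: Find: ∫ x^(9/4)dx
Power rule: ∫ x^(9/4) dx=x^(13/4)/(13/4) + C

Answer: (4/13)·x^(13/4) + C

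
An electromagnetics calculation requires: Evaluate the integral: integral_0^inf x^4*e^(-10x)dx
This is a Gamma integral. Substitute u = 10x (du = 10 dx):
integral_0^inf x^4*e^(-10x) dx = (1/10^5) integral_0^inf u^4*e^(-u) du
= Gamma(5)/10^5 = 4!/10^5 = 24/100000

Answer: 3/12500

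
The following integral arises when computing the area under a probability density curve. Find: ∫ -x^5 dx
Using power rule: ∫ -x^5 dx=-1/6 x^6 + C=(-1/6)x^6 + C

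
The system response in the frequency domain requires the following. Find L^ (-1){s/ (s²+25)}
L^(-1){s/(s²+w²)} = cos(wt)
Here w = 5

Answer: cos(5t)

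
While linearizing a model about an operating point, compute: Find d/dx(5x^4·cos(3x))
Product rule: (fg)' = f'g+fg'
f = 5x^4, f' = 20x^3
g = cos(3x), g' = -3·sin(3x)

Answer: 20x^3·cos(3x)-15x^4·sin(3x)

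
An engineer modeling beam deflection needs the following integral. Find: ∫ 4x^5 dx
Using power rule: ∫ 4x^5 dx=4/6 x^6+C=(2/3)x^6+C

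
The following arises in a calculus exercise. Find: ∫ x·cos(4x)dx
By parts: u=x, dv=cos(4x) dx
du=dx, v=sin(4x)/4
=x·sin(4x)/4 + cos(4x)/4² + C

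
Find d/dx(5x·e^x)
Product rule: (fg)' = f'g + fg'
f = 5x, f' = 5
g = e^x, g' = e^x

Answer: 5·e^x + 5x·e^x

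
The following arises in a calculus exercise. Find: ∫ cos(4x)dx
Using substitution u = 4x: ∫ cos(u) du/4 = sin(u)/4 + C

Answer: (1/4)sin(4x) + C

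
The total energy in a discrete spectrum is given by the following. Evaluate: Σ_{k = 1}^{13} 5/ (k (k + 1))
Partial fractions: 5/(k(k + 1))=5/k - 5/(k + 1)
Telescoping sum: 5(1 - 1/14)=5·13/14

Answer: 65/14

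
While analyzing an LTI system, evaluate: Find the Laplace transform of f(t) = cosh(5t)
L{cosh(at)} = s/(s²-a²)
L{cosh(5t)} = s/(s²-25)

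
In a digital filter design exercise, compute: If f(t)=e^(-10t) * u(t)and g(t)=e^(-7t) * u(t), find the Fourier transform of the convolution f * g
By the convolution theorem: F{f*g}=F(omega)*G(omega)
F(omega)=1/(10 + j*omega), G(omega)=1/(7 + j*omega)
F{f*g}=1/((10 + j*omega)(7 + j*omega))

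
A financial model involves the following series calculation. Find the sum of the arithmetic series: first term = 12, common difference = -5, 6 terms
Last term: a_n = 12+(6-1)·-5 = -13
Sum = n(a_1+a_n)/2 = 6(12+(-13))/2 = -3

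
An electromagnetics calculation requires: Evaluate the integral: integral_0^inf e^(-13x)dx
integral_0^inf e^(-13x) dx = [-1/13 * e^(-13x)]_0^inf
= 0 - (-1/13) = 1/13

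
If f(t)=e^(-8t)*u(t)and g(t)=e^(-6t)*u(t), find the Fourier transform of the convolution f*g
By the convolution theorem: F{f * g} = F(omega) * G(omega)
F(omega) = 1/(8+j * omega), G(omega) = 1/(6+j * omega)
F{f * g} = 1/((8+j * omega)(6+j * omega))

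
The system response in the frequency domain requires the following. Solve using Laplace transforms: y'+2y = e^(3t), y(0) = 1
Take L: sY - 1+2Y=1/(s-3)
Y(s+2)=1/(s-3)+1
Y=1/((s-3)(s+2))+1/(s+2)
Partial fractions: 1/((s-3)(s+2))=(1/5)/(s-3) - (1/5)/(s+2)
So Y=(1/5)/(s-3)+(4/5)/(s+2)
Inverse Laplace transform (L^(-1){1/(s-3)}=e^(3t), L^(-1){1/(s+2)}=e^(-2t)):

Answer: y(t)=(1/5)·e^(3t)+(4/5)·e^(-2t)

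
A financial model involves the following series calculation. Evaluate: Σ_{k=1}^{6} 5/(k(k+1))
Partial fractions: 5/(k(k+1))=5/k - 5/(k+1)
Telescoping sum: 5(1-1/7)=5·6/7

Answer: 30/7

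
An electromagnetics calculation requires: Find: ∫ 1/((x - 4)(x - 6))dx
Partial fractions: 1/((x-4)(x-6)) = A/(x-4)+B/(x-6)
A = -1/2, B = 1/2
∫ [-1/2· 1/(x-4)+1/2· 1/(x-6)] dx
= (1/2)[ln|x-6| - ln|x-4|]+C

Answer: (1/2)·ln|(x-6)/(x-4)|+C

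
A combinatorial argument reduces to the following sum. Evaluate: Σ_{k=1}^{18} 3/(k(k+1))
Partial fractions: 3/(k(k + 1)) = 3/k - 3/(k + 1)
Telescoping sum: 3(1 - 1/19) = 3·18/19

Answer: 54/19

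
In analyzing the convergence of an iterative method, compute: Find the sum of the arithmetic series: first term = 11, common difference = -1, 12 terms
Last term: a_n=11 + (12 - 1)·-1=0
Sum=n(a_1 + a_n)/2=12(11 + 0)/2=66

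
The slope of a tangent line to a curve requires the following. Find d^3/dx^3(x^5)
Apply power rule 3 times:
d^1: 5x^4
d^2: 20x^3
d^3: 60x^2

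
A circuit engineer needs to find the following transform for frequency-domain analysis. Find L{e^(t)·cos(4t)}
First shifting: L{e^(at)f(t)} = F(s-a)
L{cos(4t)} = s/(s²+16)
Shift: (s-1)/((s-1)²+16)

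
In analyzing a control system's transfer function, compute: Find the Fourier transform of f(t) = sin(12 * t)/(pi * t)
sin(W * t)/(pi * t) = (W/pi) * sinc(W * t/pi) is the impulse response of the ideal low-pass filter with cutoff W (here W = 12).
Its Fourier transform is a rectangular function:
F(omega) = 1 for |omega| < 12, 0 otherwise

Answer: rect(omega/24) [i.e., 1 for |omega| < 12, 0 otherwise]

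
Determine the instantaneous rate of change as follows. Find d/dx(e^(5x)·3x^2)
Product rule: (fg)'=f'g + fg'
f=e^(5x), f'=5·e^(5x)
g=3x^2, g'=6x

Answer: 15·e^(5x)·x^2 + 6·e^(5x)·x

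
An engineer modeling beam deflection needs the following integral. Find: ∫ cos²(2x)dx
Using identity cos²(u)=(1 + cos(2u))/2:
∫ (1 + cos(4x))/2 dx=x/2 + sin(4x)/8 + C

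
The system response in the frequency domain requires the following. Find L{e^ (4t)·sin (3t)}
First shifting: L{e^(at)f(t)}=F(s-a)
L{sin(3t)}=3/(s² + 9)
Shift: 3/((s-4)² + 9)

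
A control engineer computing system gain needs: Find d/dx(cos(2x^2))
Chain rule: d/dx[cos(u)] = -sin(u)·u' where u = 2x^2
u' = 4x

Answer: -4x·sin(2x^2)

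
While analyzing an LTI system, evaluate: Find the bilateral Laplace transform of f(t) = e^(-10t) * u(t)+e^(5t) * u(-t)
For e^(-10t)*u(t): L=1/(s + 10), Re(s) > -10
For e^(5t)*u(-t): L=-1/(s-5), Re(s) < 5
Combined: F(s)=1/(s + 10) - 1/(s-5), -10 < Re(s) < 5

Answer: 1/(s + 10) - 1/(s-5), ROC: -10 < Re(s) < 5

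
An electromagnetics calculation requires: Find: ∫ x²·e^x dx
Integration by parts twice:
First: u = x², dv = e^x dx => x²e^x - 2∫ xe^x dx
Second: u = x, dv = e^x dx => xe^x - e^x
Combining: x²e^x - 2xe^x+2e^x+C

Answer: e^x(x² - 2x+2)+C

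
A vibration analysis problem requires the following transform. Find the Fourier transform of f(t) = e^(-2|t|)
Using the standard pair: F{e^(-a|t|)}=2a/(a^2 + omega^2)
With a=2: F(omega)=4/(4 + omega^2)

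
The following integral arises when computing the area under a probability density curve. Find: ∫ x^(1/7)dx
Power rule: ∫ x^(1/7) dx=x^(8/7)/(8/7) + C

Answer: (7/8)·x^(8/7) + C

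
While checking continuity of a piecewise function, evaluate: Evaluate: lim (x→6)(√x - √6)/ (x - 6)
Multiply by conjugate (√x + √6)/(√x + √6):
=(x - 6)/((x - 6)(√x + √6))=1/(√x + √6)
As x → 6: 1/(2√6)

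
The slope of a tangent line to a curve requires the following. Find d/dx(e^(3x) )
Chain rule: d/dx[e^u]=e^u · u' where u=3x
u'=3

Answer: 3·e^(3x)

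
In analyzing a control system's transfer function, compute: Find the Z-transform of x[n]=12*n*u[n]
Z{n * u[n]} = z/(z-1)^2
By linearity: Z{12 * n * u[n]} = 12z/(z-1)^2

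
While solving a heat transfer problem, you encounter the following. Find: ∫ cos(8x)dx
Using substitution u = 8x: ∫ cos(u) du/8 = sin(u)/8 + C

Answer: (1/8)sin(8x) + C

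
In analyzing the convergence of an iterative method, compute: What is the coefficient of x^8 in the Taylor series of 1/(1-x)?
1/(1-x) = Σ x^n for |x|<1
All coefficients are 1

Answer: 1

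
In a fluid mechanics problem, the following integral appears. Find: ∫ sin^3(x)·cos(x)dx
Let u=sin(x), du=cos(x) dx
∫ u^3 du=u^4/4 + C

Answer: sin^4(x)/4 + C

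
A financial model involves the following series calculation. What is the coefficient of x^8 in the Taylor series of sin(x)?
sin(x) has only odd powers. Coefficient of x^8=0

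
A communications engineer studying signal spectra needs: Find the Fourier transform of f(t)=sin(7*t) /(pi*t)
sin(W * t)/(pi * t)=(W/pi) * sinc(W * t/pi) is the impulse response of the ideal low-pass filter with cutoff W (here W=7).
Its Fourier transform is a rectangular function:
F(omega)=1 for |omega| < 7, 0 otherwise

Answer: rect(omega/14) [i.e., 1 for |omega| < 7, 0 otherwise]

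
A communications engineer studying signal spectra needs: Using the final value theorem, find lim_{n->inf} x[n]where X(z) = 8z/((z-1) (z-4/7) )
Final value theorem: lim x[n] = lim_{z->1} (z-1) * X(z)
(z-1) * X(z) = 8z/(z-4/7)
As z->1: 8/(1 - 4/7) = 8/(3/7) = 56/3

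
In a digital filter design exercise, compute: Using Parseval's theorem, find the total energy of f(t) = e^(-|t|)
Parseval's theorem: E = integral |f(t)|^2 dt = (1/2pi) integral |F(omega)|^2 domega
E = integral_{-inf}^{inf} e^(-2|t|) dt = 2*integral_0^inf e^(-2t) dt = 2/(2*1) = 1/1

Answer: 1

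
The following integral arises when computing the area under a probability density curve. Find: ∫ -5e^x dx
Since d/dx[e^x] = + e^x, we get -5e^x + C

Answer: -5e^x + C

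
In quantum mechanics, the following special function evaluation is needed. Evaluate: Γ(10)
Γ(n) = (n-1)! for positive integers
Γ(10) = 9! = 362880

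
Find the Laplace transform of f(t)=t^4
L{t^n}=n!/s^(n+1)
L{t^4}=4!/s^5=24/s^5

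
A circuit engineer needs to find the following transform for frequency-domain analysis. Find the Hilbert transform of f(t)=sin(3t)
The Hilbert transform shifts each frequency component by -pi/2.
H{sin(wt)}=-cos(wt)
With w=3: H{sin(3t)}=-cos(3t)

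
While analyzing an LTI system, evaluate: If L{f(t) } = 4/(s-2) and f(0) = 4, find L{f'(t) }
L{f'(t)}=s·F(s) - f(0)=4s/(s-2)-4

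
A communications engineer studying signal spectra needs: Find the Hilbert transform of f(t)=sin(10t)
The Hilbert transform shifts each frequency component by -pi/2.
H{sin(wt)} = -cos(wt)
With w = 10: H{sin(10t)} = -cos(10t)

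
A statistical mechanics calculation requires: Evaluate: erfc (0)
erfc(x) = 1 - erf(x); erfc(0) = 1 - erf(0) = 1-0 = 1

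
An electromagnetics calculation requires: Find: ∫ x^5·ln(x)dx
By parts: u = ln(x), dv = x^5 dx
du = 1/x dx, v = x^6/6
= x^6·ln(x)/6 - ∫ x^5/6 dx
= x^6·ln(x)/6 - x^6/36 + C

Answer: x^6(ln(x)/6 - 1/36) + C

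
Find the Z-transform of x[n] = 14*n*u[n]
Z{n * u[n]}=z/(z-1)^2
By linearity: Z{14 * n * u[n]}=14z/(z-1)^2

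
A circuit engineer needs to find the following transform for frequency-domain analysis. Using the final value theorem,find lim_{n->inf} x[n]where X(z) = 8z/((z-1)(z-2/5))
Final value theorem: lim x[n] = lim_{z->1} (z-1)*X(z)
(z-1)*X(z) = 8z/(z-2/5)
As z->1: 8/(1-2/5) = 8/(3/5) = 40/3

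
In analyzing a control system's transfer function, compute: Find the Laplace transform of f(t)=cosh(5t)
L{cosh(at)}=s/(s²-a²)
L{cosh(5t)}=s/(s²-25)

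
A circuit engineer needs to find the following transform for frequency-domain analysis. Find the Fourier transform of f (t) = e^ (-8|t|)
Using the standard pair: F{e^(-a|t|)} = 2a/(a^2 + omega^2)
With a = 8: F(omega) = 16/(64 + omega^2)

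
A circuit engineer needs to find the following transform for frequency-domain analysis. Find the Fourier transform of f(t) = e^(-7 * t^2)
The Fourier transform of a Gaussian e^(-a*t^2) is sqrt(pi/a)*e^(-omega^2/(4a)).
With a=7: F(omega)=sqrt(pi/7)*e^(-omega^2/28)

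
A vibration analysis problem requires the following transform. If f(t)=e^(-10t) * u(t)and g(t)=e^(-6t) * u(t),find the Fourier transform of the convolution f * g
By the convolution theorem: F{f*g} = F(omega)*G(omega)
F(omega) = 1/(10 + j*omega), G(omega) = 1/(6 + j*omega)
F{f*g} = 1/((10 + j*omega)(6 + j*omega))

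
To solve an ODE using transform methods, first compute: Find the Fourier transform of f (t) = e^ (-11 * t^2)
The Fourier transform of a Gaussian e^(-a * t^2) is sqrt(pi/a) * e^(-omega^2/(4a)).
With a = 11: F(omega) = sqrt(pi/11) * e^(-omega^2/44)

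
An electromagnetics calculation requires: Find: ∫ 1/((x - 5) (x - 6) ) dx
Partial fractions: 1/((x-5)(x-6))=A/(x-5) + B/(x-6)
A=-1, B=1
∫ [-1· 1/(x-5) + 1· 1/(x-6)] dx
=(1)[ln|x-6| - ln|x-5|] + C

Answer: ln|(x-6)/(x-5)| + C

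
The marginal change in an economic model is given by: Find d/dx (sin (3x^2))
Chain rule: d/dx[sin(u)]=cos(u)·u' where u=3x^2
u'=6x

Answer: 6x·cos(3x^2)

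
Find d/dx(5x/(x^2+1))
Quotient rule: (f/g)' = (f'g - fg')/g²
f = 5x, f' = 5
g = x^2+1, g' = 2x

Answer: (5·(x^2+1)-10x^2)/(x^2+1)²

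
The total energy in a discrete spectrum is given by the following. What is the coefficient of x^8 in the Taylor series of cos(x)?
cos(x)=Σ (-1)^k x^(2k)/(2k)!
For x^8: (-1)^4/8!=1/40320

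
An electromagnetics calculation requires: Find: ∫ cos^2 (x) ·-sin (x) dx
Let u = cos(x), du = -sin(x) dx
∫ u^2 du = u^3/3+C

Answer: cos^3(x)/3+C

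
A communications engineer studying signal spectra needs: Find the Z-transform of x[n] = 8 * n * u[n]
Z{n * u[n]} = z/(z-1)^2
By linearity: Z{8 * n * u[n]} = 8z/(z-1)^2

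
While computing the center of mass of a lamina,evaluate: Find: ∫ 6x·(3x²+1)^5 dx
Let u = 3x²+1, du = 6x dx
∫ u^5 du = u^6/6+C

Answer: (3x²+1)^6/6+C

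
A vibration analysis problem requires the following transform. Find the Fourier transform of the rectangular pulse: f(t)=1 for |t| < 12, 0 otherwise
F(omega) = integral from -12 to 12 of e^(-j*omega*t) dt
= 2*sin(12*omega)/omega = 24*sinc(12*omega/pi)

Answer: 2*sin(12*omega)/omega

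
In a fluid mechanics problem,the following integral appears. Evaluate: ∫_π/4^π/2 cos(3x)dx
Antiderivative: sin(3x)/3
Evaluate at bounds: [sin(3·π/2)/3] - [sin(3·π/4)/3]
=((-1) - (√2/2))/3=-1/3 - √2/6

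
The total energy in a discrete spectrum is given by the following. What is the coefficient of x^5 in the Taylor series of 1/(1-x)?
1/(1-x)=Σ x^n for |x|<1
All coefficients are 1

Answer: 1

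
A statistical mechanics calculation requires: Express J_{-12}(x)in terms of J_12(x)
For integer n: J_{-n}(x) = (-1)^n J_n(x)
With n = 12: J_{-12}(x) = (-1)^12 J_12(x) = J_12(x)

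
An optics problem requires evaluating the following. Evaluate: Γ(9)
Γ(n) = (n-1)! for positive integers
Γ(9) = 8! = 40320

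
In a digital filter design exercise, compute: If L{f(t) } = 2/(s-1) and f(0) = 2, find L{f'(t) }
L{f'(t)} = s·F(s) - f(0) = 2s/(s-1)-2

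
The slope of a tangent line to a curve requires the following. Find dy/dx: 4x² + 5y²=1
Differentiate: 8x+10y·(dy/dx)=0
dy/dx=-8x/(10y)=-(4/5)·(x/y)

Answer: dy/dx=-(4/5)·(x/y)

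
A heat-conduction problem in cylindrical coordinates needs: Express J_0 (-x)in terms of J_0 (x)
For integer n: J_n(-x) = (-1)^n J_n(x)
With n = 0: J_0(-x) = (-1)^0 J_0(x) = J_0(x)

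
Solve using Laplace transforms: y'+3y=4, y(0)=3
Take L of both sides: sY(s) - 3 + 3Y(s)=4/s
Y(s)(s + 3)=4/s + 3
Y(s)=4/(s(s + 3)) + 3/(s + 3)
Partial fractions: 4/(s(s + 3))=(4/3)/s - (4/3)/(s + 3)
So Y(s)=(4/3)/s + (5/3)/(s + 3)
Inverse transform (L^(-1){1/s}=1, L^(-1){1/(s + 3)}=e^(-3t)):

Answer: y(t)=4/3 + (5/3)·e^(-3t)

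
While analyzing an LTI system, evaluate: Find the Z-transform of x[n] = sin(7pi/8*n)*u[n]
Z{sin(w0*n)*u[n]}=z*sin(w0)/(z^2 - 2z*cos(w0) + 1)
With w0=7pi/8: X(z)=z*sin(7pi/8)/(z^2 - 2z*cos(7pi/8) + 1)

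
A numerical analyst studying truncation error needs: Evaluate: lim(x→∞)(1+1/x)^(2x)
Rewrite as [(1 + 1/x)^x]^2.
lim(1 + 1/x)^x=e^1, so limit=(e^1)^2=e^2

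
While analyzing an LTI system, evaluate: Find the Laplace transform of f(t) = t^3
L{t^n}=n!/s^(n+1)
L{t^3}=3!/s^4=6/s^4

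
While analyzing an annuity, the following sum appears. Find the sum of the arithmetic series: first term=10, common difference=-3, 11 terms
Last term: a_n=10+(11-1)·-3=-20
Sum=n(a_1+a_n)/2=11(10+(-20))/2=-55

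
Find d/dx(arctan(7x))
d/dx[arctan(u)] = u'/(1 + u²), u = 7x, u' = 7

Answer: 7/(1 + 49x²)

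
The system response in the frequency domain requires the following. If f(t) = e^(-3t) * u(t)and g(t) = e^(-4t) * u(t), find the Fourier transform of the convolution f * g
By the convolution theorem: F{f*g} = F(omega)*G(omega)
F(omega) = 1/(3 + j*omega), G(omega) = 1/(4 + j*omega)
F{f*g} = 1/((3 + j*omega)(4 + j*omega))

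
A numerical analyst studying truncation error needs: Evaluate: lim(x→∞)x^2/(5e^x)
Apply L'Hôpital 2 times (∞/∞ each time):
Eventually get 2!/(5e^x) → 0

Answer: 0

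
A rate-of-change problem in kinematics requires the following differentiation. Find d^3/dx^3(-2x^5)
Apply power rule 3 times:
d^1: -10x^4
d^2: -40x^3
d^3: -120x^2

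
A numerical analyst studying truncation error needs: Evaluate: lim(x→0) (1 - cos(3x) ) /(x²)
Using 1-cos(u) ≈ u²/2 for small u:
(1-cos(3x)) ≈ (3x)²/2 = 9x²/2
So limit = 9/(2·1) = 9/2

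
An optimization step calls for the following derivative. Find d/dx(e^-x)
Chain rule: d/dx[e^u] = e^u · u' where u = -x
u' = -1

Answer: -1·e^-x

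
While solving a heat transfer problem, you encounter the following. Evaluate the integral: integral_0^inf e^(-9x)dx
integral_0^inf e^(-9x) dx = [-1/9*e^(-9x)]_0^inf
= 0 - (-1/9) = 1/9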